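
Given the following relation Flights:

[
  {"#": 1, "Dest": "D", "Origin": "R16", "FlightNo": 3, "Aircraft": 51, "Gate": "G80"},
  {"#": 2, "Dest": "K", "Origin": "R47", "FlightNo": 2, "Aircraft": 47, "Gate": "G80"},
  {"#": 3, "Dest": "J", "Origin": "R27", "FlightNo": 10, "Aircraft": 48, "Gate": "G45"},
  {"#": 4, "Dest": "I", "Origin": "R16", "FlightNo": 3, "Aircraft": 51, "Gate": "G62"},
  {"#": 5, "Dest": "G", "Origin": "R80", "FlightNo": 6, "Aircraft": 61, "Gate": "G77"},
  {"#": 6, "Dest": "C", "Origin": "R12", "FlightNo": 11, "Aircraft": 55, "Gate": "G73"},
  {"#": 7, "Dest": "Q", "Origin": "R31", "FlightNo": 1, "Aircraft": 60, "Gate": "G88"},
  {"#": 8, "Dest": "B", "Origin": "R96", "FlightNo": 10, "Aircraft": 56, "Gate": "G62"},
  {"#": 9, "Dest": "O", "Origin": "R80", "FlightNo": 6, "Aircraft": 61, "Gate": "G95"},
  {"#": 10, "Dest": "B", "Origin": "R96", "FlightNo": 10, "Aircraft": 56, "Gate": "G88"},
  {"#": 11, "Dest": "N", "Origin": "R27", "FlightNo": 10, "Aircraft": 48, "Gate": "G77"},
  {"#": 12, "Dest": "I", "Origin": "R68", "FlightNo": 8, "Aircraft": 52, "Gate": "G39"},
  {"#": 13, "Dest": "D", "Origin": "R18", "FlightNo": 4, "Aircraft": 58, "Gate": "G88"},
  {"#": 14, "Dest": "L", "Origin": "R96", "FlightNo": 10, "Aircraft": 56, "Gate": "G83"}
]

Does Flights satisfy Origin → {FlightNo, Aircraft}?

Origin=R16: rows 1, 4 → {FlightNo,Aircraft} = (3, 51), (3, 51) ✓
Origin=R47: row 2 → {FlightNo,Aircraft} = (2, 47) ✓
Origin=R27: rows 3, 11 → {FlightNo,Aircraft} = (10, 48), (10, 48) ✓
Origin=R80: rows 5, 9 → {FlightNo,Aircraft} = (6, 61), (6, 61) ✓
Origin=R12: row 6 → {FlightNo,Aircraft} = (11, 55) ✓
Origin=R31: row 7 → {FlightNo,Aircraft} = (1, 60) ✓
Origin=R96: rows 8, 10, 14 → {FlightNo,Aircraft} = (10, 56), (10, 56), (10, 56) ✓
Origin=R68: row 12 → {FlightNo,Aircraft} = (8, 52) ✓
Origin=R18: row 13 → {FlightNo,Aircraft} = (4, 58) ✓
Every Origin value is associated with a single {FlightNo, Aircraft} value, so Origin → {FlightNo, Aircraft} holds.

Yes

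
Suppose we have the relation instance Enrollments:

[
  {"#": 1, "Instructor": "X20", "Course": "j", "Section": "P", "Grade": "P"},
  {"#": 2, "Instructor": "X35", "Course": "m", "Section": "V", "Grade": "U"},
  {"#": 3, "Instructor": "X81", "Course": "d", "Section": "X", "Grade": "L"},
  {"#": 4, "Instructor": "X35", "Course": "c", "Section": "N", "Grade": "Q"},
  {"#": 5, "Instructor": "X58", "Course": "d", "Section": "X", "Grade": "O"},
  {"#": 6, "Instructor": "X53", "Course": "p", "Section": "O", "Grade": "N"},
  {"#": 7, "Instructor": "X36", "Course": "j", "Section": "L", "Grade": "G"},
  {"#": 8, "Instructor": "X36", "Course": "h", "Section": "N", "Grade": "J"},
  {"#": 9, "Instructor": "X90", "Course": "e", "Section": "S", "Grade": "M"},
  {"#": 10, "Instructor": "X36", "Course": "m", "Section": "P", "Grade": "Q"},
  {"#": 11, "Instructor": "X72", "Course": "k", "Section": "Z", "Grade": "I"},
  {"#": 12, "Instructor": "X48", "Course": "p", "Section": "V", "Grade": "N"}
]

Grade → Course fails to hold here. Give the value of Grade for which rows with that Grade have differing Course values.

Q

Grade=P: row 1 → Course = j ✓
Grade=U: row 2 → Course = m ✓
Grade=L: row 3 → Course = d ✓
Grade=Q: rows 4, 10 → Course takes values {c, m} — violation
Grade=O: row 5 → Course = d ✓
Grade=N: rows 6, 12 → Course = p, p ✓
Grade=G: row 7 → Course = j ✓
Grade=J: row 8 → Course = h ✓
Grade=M: row 9 → Course = e ✓
Grade=I: row 11 → Course = k ✓
The only Grade value with inconsistent Course is Grade=Q.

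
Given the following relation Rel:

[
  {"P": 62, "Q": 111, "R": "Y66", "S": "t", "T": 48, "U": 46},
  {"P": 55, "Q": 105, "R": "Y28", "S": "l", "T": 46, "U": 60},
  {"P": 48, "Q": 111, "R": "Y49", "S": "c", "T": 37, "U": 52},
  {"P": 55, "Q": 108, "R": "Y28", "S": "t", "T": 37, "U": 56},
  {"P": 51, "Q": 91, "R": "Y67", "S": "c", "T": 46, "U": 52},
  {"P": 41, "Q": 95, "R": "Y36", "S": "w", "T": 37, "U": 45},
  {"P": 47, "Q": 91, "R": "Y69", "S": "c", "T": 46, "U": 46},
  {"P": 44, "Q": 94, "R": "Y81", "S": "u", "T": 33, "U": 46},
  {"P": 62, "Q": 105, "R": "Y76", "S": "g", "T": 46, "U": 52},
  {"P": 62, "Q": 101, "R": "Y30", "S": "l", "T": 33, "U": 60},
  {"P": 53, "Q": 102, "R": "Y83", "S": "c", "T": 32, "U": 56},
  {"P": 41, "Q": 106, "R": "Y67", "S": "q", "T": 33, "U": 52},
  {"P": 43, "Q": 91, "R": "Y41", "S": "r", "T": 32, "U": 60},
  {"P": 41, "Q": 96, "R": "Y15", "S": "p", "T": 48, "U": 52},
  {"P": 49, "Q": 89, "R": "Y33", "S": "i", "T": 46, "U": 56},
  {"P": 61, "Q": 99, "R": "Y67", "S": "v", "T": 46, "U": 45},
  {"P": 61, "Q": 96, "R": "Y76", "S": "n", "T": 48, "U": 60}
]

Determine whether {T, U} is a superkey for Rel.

No

Two distinct rows share (T=46, U=52), so {T, U} does not determine every attribute — not a superkey.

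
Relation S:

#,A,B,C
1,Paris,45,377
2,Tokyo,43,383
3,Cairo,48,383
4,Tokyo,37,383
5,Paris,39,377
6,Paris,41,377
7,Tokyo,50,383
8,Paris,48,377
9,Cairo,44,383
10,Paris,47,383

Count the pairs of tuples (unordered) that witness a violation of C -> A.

11

C=377: all 4 rows agree on A — 0 pairs.
C=383: violating pairs (2,3), (2,9), (2,10), (3,4), (3,7), (3,10), (4,9), (4,10), (7,9), (7,10), (9,10) — 11 pairs.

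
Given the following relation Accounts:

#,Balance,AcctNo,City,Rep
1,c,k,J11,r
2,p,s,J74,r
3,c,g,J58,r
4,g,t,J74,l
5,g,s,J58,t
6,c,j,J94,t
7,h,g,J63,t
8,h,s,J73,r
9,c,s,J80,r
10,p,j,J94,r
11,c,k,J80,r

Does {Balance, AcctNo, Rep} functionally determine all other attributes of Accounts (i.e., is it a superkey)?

No

Rows 1 and 11 have the same {Balance, AcctNo, Rep} value (Balance=c, AcctNo=k, Rep=r) but are distinct tuples, so {Balance, AcctNo, Rep} does not determine every attribute — not a superkey.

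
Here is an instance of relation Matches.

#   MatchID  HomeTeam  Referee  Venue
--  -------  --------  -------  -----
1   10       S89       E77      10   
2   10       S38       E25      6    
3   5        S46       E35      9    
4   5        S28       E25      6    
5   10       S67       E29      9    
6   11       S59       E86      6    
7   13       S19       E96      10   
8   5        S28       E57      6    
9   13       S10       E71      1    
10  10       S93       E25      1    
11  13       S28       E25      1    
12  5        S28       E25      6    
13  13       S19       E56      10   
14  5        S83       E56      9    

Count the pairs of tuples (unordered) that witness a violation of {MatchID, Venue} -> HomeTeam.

(MatchID=5, Venue=9): violating pairs (3,14) — 1 pair.
(MatchID=5, Venue=6): all 3 rows agree on HomeTeam — 0 pairs.
(MatchID=13, Venue=10): all 2 rows agree on HomeTeam — 0 pairs.
(MatchID=13, Venue=1): violating pairs (9,11) — 1 pair.

2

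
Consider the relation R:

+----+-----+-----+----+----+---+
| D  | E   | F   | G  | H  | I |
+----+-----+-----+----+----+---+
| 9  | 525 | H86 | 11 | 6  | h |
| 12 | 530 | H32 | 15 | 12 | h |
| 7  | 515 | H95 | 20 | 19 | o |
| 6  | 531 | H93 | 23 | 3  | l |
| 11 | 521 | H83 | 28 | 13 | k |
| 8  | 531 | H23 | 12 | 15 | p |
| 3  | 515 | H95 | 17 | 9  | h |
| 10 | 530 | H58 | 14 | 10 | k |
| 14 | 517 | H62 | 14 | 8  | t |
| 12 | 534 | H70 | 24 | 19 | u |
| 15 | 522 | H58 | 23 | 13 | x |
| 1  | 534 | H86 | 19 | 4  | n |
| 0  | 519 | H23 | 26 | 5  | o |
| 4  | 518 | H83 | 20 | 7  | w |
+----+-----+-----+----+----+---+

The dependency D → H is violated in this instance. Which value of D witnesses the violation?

12

D=9: 1 row → H = 6 ✓
D=12: 2 rows → H takes values {12, 19} — violation
D=7: 1 row → H = 19 ✓
D=6: 1 row → H = 3 ✓
D=11: 1 row → H = 13 ✓
D=8: 1 row → H = 15 ✓
D=3: 1 row → H = 9 ✓
D=10: 1 row → H = 10 ✓
D=14: 1 row → H = 8 ✓
D=15: 1 row → H = 13 ✓
D=1: 1 row → H = 4 ✓
D=0: 1 row → H = 5 ✓
D=4: 1 row → H = 7 ✓
The only D value with inconsistent H is D=12.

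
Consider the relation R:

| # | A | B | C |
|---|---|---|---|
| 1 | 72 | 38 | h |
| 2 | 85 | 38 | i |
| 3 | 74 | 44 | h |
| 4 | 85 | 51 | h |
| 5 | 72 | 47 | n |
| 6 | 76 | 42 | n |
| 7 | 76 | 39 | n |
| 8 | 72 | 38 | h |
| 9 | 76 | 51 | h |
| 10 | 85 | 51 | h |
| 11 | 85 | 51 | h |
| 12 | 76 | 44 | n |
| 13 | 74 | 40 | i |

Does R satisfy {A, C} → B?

(A=72, C=h): rows 1, 8 → B = 38, 38 ✓
(A=85, C=i): row 2 → B = 38 ✓
(A=74, C=h): row 3 → B = 44 ✓
(A=85, C=h): rows 4, 10, 11 → B = 51, 51, 51 ✓
(A=72, C=n): row 5 → B = 47 ✓
(A=76, C=n): rows 6, 7, 12 → B takes values {42, 39, 44} — violation
(A=76, C=h): row 9 → B = 51 ✓
(A=74, C=i): row 13 → B = 40 ✓
Two rows agree on {A, C} but differ on B, so {A, C} → B does not hold.

No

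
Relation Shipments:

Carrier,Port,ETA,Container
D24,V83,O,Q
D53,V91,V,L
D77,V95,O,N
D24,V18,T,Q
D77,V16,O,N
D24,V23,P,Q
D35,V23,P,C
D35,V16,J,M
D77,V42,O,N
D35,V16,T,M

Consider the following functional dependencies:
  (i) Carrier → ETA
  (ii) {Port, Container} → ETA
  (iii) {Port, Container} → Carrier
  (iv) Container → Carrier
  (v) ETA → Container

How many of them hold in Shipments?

2

(i) Carrier → ETA: Carrier=D24: 3 rows → ETA takes values {O, T, P} — violation; Carrier=D35: 3 rows → ETA takes values {P, J, T} — violation — fails.
(ii) {Port, Container} → ETA: (Port=V16, Container=M): 2 rows → ETA takes values {J, T} — violation — fails.
(iii) {Port, Container} → Carrier: every LHS value maps to a single RHS value — holds.
(iv) Container → Carrier: every LHS value maps to a single RHS value — holds.
(v) ETA → Container: ETA=O: 4 rows → Container takes values {Q, N} — violation; ETA=T: 2 rows → Container takes values {Q, M} — violation; ETA=P: 2 rows → Container takes values {Q, C} — violation — fails.
2 of the 5 dependencies hold.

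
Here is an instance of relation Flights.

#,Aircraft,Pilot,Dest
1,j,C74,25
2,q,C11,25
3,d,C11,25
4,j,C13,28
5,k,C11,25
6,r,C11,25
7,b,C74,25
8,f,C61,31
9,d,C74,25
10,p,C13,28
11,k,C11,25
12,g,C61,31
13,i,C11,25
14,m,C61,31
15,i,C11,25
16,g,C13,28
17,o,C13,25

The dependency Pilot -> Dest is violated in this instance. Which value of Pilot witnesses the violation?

Pilot=C74: rows 1, 7, 9 → Dest = 25, 25, 25 ✓
Pilot=C11: rows 2, 3, 5, 6, 11, 13, 15 → Dest = 25, 25, 25, 25, 25, 25, 25 ✓
Pilot=C13: rows 4, 10, 16, 17 → Dest takes values {28, 25} — violation
Pilot=C61: rows 8, 12, 14 → Dest = 31, 31, 31 ✓
The only Pilot value with inconsistent Dest is Pilot=C13.

C13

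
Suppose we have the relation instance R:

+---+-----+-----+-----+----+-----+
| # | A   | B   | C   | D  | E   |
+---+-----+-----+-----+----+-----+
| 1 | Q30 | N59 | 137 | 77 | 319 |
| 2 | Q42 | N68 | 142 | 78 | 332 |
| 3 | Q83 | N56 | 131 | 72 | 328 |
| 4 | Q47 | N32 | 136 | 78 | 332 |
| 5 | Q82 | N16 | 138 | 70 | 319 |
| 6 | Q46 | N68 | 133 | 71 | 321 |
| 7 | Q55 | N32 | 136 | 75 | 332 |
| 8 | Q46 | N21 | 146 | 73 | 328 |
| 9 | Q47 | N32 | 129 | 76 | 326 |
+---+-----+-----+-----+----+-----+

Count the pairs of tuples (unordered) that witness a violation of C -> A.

C=136: violating pairs (4,7) — 1 pair.

1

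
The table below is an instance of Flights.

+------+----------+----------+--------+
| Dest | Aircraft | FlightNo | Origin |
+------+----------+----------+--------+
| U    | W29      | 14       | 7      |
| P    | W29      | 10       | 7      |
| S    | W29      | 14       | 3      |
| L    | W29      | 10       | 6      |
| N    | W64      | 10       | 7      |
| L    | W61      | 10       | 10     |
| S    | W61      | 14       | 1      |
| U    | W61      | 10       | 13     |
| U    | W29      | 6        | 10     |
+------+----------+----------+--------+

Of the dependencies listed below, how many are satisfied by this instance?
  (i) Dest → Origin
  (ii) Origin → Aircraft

0

(i) Dest → Origin: Dest=U: 3 rows → Origin takes values {7, 13, 10} — violation; Dest=S: 2 rows → Origin takes values {3, 1} — violation; Dest=L: 2 rows → Origin takes values {6, 10} — violation — fails.
(ii) Origin → Aircraft: Origin=7: 3 rows → Aircraft takes values {W29, W64} — violation; Origin=10: 2 rows → Aircraft takes values {W61, W29} — violation — fails.
None of the 2 dependencies hold.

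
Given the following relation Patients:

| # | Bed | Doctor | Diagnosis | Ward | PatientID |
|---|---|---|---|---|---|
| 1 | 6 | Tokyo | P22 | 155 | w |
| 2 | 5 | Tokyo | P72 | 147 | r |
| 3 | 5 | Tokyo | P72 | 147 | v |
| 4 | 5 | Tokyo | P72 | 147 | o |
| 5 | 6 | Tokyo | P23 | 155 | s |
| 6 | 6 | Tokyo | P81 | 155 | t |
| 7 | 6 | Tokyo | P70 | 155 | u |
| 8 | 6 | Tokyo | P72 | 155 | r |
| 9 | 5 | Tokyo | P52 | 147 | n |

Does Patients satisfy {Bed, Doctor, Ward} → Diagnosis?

No

(Bed=6, Doctor=Tokyo, Ward=155): rows 1, 5, 6, 7, 8 → Diagnosis takes values {P22, P23, P81, P70, P72} — violation
(Bed=5, Doctor=Tokyo, Ward=147): rows 2, 3, 4, 9 → Diagnosis takes values {P72, P52} — violation
Two rows agree on {Bed, Doctor, Ward} but differ on Diagnosis, so {Bed, Doctor, Ward} → Diagnosis does not hold.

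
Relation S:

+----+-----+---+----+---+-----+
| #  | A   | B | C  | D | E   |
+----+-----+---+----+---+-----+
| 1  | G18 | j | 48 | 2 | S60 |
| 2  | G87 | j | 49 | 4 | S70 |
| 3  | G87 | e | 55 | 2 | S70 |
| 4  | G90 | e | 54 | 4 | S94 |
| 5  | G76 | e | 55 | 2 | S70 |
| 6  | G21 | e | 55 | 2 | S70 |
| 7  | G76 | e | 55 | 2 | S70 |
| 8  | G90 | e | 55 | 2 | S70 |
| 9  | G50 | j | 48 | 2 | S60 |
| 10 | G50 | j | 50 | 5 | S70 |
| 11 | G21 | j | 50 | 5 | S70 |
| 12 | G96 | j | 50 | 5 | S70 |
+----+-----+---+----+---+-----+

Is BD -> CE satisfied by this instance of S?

(B=j, D=2): rows 1, 9 → {C,E} = (48, S60), (48, S60) ✓
(B=j, D=4): row 2 → {C,E} = (49, S70) ✓
(B=e, D=2): rows 3, 5, 6, 7, 8 → {C,E} = (55, S70), (55, S70), (55, S70), (55, S70), (55, S70) ✓
(B=e, D=4): row 4 → {C,E} = (54, S94) ✓
(B=j, D=5): rows 10, 11, 12 → {C,E} = (50, S70), (50, S70), (50, S70) ✓
Every BD value is associated with a single CE value, so BD -> CE holds.

Yes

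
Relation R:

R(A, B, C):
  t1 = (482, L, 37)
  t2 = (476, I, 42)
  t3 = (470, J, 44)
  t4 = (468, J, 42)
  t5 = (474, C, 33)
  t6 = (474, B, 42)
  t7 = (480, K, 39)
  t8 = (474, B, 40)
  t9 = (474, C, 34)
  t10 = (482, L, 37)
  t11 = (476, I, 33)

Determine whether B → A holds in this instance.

B=L: rows 1, 10 → A = 482, 482 ✓
B=I: rows 2, 11 → A = 476, 476 ✓
B=J: rows 3, 4 → A takes values {470, 468} — violation
B=C: rows 5, 9 → A = 474, 474 ✓
B=B: rows 6, 8 → A = 474, 474 ✓
B=K: row 7 → A = 480 ✓
Two rows agree on B but differ on A, so B → A does not hold.

No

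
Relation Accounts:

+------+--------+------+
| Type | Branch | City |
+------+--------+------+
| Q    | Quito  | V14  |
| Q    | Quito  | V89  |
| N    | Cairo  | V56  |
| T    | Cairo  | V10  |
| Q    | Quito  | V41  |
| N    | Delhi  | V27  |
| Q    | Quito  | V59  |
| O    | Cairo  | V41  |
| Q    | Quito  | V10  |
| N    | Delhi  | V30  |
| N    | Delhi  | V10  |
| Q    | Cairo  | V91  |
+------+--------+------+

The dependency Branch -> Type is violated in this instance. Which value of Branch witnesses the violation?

Cairo

Branch=Quito: 5 rows → Type = Q, Q, Q, Q, Q ✓
Branch=Cairo: 4 rows → Type takes values {N, T, O, Q} — violation
Branch=Delhi: 3 rows → Type = N, N, N ✓
The only Branch value with inconsistent Type is Branch=Cairo.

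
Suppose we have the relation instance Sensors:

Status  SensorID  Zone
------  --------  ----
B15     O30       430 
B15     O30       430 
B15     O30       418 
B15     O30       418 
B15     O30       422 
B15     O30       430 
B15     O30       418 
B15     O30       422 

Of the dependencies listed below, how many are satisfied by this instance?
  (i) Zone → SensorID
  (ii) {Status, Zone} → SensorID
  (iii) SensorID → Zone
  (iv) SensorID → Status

(i) Zone → SensorID: every LHS value maps to a single RHS value — holds.
(ii) {Status, Zone} → SensorID: every LHS value maps to a single RHS value — holds.
(iii) SensorID → Zone: SensorID=O30: 8 rows → Zone takes values {430, 418, 422} — violation — fails.
(iv) SensorID → Status: every LHS value maps to a single RHS value — holds.
3 of the 4 dependencies hold.

3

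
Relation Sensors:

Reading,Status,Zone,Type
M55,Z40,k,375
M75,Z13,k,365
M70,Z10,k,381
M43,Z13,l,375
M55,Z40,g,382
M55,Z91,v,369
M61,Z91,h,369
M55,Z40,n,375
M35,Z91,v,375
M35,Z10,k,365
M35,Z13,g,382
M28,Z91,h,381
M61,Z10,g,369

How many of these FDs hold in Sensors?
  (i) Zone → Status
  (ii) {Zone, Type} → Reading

(i) Zone → Status: Zone=k: 4 rows → Status takes values {Z40, Z13, Z10} — violation; Zone=g: 3 rows → Status takes values {Z40, Z13, Z10} — violation — fails.
(ii) {Zone, Type} → Reading: (Zone=k, Type=365): 2 rows → Reading takes values {M75, M35} — violation; (Zone=g, Type=382): 2 rows → Reading takes values {M55, M35} — violation — fails.
None of the 2 dependencies hold.

0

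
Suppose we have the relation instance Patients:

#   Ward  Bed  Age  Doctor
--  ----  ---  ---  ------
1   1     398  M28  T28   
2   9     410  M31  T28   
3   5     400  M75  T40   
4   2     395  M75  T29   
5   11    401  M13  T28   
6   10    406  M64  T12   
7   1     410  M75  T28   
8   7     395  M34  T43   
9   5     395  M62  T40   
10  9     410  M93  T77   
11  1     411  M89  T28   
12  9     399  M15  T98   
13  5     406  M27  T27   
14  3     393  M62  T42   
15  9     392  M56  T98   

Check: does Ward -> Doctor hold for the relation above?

No

Ward=1: rows 1, 7, 11 → Doctor = T28, T28, T28 ✓
Ward=9: rows 2, 10, 12, 15 → Doctor takes values {T28, T77, T98} — violation
Ward=5: rows 3, 9, 13 → Doctor takes values {T40, T27} — violation
Ward=2: row 4 → Doctor = T29 ✓
Ward=11: row 5 → Doctor = T28 ✓
Ward=10: row 6 → Doctor = T12 ✓
Ward=7: row 8 → Doctor = T43 ✓
Ward=3: row 14 → Doctor = T42 ✓
Two rows agree on Ward but differ on Doctor, so Ward -> Doctor does not hold.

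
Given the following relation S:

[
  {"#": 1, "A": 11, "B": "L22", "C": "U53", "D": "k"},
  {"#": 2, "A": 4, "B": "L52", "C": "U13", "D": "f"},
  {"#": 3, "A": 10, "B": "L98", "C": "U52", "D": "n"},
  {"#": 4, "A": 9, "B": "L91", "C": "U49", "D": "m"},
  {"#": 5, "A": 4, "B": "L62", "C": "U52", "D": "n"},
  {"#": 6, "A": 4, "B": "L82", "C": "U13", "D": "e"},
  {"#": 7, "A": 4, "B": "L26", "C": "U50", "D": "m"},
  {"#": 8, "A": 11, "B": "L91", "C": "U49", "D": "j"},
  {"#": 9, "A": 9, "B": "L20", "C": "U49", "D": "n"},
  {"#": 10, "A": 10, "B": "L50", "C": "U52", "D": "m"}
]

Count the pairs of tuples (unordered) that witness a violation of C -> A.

C=U13: all 2 rows agree on A — 0 pairs.
C=U52: violating pairs (3,5), (5,10) — 2 pairs.
C=U49: violating pairs (4,8), (8,9) — 2 pairs.

4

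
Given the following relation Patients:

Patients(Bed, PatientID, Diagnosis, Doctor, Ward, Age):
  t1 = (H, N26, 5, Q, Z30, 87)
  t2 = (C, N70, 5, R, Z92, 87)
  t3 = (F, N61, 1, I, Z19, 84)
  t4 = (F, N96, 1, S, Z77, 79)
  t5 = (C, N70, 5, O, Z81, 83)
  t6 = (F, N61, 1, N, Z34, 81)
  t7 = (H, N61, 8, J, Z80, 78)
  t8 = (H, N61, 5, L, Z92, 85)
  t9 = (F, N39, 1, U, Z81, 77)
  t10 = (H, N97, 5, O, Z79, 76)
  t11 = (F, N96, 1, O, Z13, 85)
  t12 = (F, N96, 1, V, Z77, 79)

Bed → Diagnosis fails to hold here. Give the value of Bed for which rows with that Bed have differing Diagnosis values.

Bed=H: rows 1, 7, 8, 10 → Diagnosis takes values {5, 8} — violation
Bed=C: rows 2, 5 → Diagnosis = 5, 5 ✓
Bed=F: rows 3, 4, 6, 9, 11, 12 → Diagnosis = 1, 1, 1, 1, 1, 1 ✓
The only Bed value with inconsistent Diagnosis is Bed=H.

H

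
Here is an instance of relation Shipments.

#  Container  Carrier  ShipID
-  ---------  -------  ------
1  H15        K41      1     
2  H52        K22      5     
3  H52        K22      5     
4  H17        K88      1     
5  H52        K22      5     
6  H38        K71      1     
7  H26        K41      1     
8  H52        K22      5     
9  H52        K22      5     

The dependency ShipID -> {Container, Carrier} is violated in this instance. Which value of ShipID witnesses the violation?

1

ShipID=1: rows 1, 4, 6, 7 → {Container,Carrier} takes values {(H15, K41), (H17, K88), (H38, K71), (H26, K41)} — violation
ShipID=5: rows 2, 3, 5, 8, 9 → {Container,Carrier} = (H52, K22), (H52, K22), (H52, K22), (H52, K22), (H52, K22) ✓
The only ShipID value with inconsistent RHS is ShipID=1.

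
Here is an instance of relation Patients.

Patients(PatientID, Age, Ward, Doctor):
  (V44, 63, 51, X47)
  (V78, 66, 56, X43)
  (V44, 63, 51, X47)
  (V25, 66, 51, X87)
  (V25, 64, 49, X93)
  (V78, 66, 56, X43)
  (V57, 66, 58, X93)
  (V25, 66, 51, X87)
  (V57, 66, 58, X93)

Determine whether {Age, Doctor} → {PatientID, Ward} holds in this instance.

Yes

(Age=63, Doctor=X47): 2 rows → {PatientID,Ward} = (V44, 51), (V44, 51) ✓
(Age=66, Doctor=X43): 2 rows → {PatientID,Ward} = (V78, 56), (V78, 56) ✓
(Age=66, Doctor=X87): 2 rows → {PatientID,Ward} = (V25, 51), (V25, 51) ✓
(Age=64, Doctor=X93): 1 row → {PatientID,Ward} = (V25, 49) ✓
(Age=66, Doctor=X93): 2 rows → {PatientID,Ward} = (V57, 58), (V57, 58) ✓
Every {Age, Doctor} value is associated with a single {PatientID, Ward} value, so {Age, Doctor} → {PatientID, Ward} holds.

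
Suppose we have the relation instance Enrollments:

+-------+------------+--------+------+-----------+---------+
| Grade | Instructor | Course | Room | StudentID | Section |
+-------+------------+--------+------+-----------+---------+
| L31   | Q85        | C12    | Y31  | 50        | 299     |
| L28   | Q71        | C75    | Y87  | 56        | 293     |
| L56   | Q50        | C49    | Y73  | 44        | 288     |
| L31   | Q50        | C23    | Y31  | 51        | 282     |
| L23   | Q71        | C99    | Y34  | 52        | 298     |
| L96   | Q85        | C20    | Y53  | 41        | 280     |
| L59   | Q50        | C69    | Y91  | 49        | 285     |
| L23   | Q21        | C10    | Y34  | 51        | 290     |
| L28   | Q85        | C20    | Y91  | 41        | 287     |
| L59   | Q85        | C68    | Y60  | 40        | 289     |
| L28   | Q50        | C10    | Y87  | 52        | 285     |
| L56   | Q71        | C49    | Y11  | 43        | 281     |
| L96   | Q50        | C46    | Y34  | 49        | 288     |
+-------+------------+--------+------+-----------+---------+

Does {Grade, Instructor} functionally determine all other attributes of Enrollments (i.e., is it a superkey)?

Yes

All 13 rows have distinct {Grade, Instructor} values, so {Grade, Instructor} → (all attributes) holds and {Grade, Instructor} is a superkey.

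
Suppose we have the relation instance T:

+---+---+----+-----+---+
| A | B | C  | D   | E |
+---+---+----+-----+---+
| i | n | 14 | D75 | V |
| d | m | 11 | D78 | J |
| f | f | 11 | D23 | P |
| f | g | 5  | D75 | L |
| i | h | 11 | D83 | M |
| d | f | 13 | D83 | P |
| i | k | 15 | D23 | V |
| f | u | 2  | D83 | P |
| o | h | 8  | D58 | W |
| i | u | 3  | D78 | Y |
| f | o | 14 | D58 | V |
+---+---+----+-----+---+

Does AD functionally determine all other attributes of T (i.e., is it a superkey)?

All 11 rows have distinct AD values, so AD → (all attributes) holds and AD is a superkey.

Yes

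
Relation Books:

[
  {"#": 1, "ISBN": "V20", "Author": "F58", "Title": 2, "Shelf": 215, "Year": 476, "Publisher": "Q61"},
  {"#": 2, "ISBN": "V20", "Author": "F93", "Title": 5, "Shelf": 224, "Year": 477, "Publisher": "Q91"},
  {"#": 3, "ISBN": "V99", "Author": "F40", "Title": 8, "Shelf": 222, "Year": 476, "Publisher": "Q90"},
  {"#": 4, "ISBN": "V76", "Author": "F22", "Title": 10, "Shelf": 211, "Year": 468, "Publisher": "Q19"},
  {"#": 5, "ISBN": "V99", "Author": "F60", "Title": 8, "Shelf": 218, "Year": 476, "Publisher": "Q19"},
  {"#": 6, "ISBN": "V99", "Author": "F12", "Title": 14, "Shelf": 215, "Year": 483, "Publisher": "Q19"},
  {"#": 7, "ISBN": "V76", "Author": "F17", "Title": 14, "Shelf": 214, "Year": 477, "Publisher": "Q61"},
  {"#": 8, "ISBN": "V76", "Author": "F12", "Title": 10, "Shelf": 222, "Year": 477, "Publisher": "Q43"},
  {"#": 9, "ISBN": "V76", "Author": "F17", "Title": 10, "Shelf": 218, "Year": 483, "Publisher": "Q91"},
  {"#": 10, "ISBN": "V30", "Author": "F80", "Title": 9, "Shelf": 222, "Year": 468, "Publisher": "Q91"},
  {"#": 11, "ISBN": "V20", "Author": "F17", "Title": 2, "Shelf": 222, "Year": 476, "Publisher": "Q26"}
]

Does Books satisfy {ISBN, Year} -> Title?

No

(ISBN=V20, Year=476): rows 1, 11 → Title = 2, 2 ✓
(ISBN=V20, Year=477): row 2 → Title = 5 ✓
(ISBN=V99, Year=476): rows 3, 5 → Title = 8, 8 ✓
(ISBN=V76, Year=468): row 4 → Title = 10 ✓
(ISBN=V99, Year=483): row 6 → Title = 14 ✓
(ISBN=V76, Year=477): rows 7, 8 → Title takes values {14, 10} — violation
(ISBN=V76, Year=483): row 9 → Title = 10 ✓
(ISBN=V30, Year=468): row 10 → Title = 9 ✓
Two rows agree on {ISBN, Year} but differ on Title, so {ISBN, Year} -> Title does not hold.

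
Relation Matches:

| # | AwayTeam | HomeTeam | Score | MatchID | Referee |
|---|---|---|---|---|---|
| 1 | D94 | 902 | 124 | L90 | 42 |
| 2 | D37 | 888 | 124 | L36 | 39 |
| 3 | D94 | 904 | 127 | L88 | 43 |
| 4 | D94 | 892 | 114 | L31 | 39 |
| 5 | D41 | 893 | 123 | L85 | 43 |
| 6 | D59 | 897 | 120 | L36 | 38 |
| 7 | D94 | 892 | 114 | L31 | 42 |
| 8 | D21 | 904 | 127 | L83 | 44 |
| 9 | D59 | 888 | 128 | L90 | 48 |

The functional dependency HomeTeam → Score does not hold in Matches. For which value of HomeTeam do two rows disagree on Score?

888

HomeTeam=902: row 1 → Score = 124 ✓
HomeTeam=888: rows 2, 9 → Score takes values {124, 128} — violation
HomeTeam=904: rows 3, 8 → Score = 127, 127 ✓
HomeTeam=892: rows 4, 7 → Score = 114, 114 ✓
HomeTeam=893: row 5 → Score = 123 ✓
HomeTeam=897: row 6 → Score = 120 ✓
The only HomeTeam value with inconsistent Score is HomeTeam=888.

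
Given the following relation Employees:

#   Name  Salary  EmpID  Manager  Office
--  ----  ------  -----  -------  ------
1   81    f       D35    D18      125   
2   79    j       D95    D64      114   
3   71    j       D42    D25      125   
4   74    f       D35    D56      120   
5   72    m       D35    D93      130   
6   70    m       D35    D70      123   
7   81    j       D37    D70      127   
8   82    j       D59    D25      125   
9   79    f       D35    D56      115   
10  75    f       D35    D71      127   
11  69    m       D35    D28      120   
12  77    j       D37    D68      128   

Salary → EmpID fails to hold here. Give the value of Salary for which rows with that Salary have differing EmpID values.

Salary=f: rows 1, 4, 9, 10 → EmpID = D35, D35, D35, D35 ✓
Salary=j: rows 2, 3, 7, 8, 12 → EmpID takes values {D95, D42, D37, D59} — violation
Salary=m: rows 5, 6, 11 → EmpID = D35, D35, D35 ✓
The only Salary value with inconsistent EmpID is Salary=j.

j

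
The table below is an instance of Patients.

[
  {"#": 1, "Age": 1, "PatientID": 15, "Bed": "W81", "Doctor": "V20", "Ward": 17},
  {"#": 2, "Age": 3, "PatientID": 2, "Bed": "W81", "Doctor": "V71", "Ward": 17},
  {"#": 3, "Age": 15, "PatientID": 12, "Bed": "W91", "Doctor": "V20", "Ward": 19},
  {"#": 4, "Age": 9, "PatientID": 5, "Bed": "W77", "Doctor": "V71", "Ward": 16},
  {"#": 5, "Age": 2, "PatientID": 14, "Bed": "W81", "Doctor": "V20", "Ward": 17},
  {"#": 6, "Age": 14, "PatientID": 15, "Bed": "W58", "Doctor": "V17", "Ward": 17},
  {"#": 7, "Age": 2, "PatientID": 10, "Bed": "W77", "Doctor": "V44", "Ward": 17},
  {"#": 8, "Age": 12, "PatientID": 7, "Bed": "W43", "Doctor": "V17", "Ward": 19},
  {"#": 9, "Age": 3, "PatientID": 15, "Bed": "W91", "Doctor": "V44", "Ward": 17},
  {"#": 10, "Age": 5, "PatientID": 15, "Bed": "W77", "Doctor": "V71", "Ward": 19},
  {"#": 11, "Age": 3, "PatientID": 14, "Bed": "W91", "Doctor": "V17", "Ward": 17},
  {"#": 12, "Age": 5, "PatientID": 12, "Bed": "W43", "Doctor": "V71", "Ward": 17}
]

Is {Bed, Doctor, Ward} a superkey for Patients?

Rows 1 and 5 have the same {Bed, Doctor, Ward} value (Bed=W81, Doctor=V20, Ward=17) but are distinct tuples, so {Bed, Doctor, Ward} does not determine every attribute — not a superkey.

No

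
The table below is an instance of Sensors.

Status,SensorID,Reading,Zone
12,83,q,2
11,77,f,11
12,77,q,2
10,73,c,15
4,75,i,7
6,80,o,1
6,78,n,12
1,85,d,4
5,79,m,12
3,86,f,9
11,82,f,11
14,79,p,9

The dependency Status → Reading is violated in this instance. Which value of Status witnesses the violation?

Status=12: 2 rows → Reading = q, q ✓
Status=11: 2 rows → Reading = f, f ✓
Status=10: 1 row → Reading = c ✓
Status=4: 1 row → Reading = i ✓
Status=6: 2 rows → Reading takes values {o, n} — violation
Status=1: 1 row → Reading = d ✓
Status=5: 1 row → Reading = m ✓
Status=3: 1 row → Reading = f ✓
Status=14: 1 row → Reading = p ✓
The only Status value with inconsistent Reading is Status=6.

6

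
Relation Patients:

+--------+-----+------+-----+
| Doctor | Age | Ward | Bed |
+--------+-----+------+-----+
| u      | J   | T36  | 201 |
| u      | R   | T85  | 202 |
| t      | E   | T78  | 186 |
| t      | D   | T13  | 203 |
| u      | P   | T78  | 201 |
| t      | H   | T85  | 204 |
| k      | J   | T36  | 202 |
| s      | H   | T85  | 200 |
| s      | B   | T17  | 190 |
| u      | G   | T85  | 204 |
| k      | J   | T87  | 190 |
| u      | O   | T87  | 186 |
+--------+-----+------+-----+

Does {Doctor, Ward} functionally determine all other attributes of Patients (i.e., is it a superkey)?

No

Two distinct rows share (Doctor=u, Ward=T85), so {Doctor, Ward} does not determine every attribute — not a superkey.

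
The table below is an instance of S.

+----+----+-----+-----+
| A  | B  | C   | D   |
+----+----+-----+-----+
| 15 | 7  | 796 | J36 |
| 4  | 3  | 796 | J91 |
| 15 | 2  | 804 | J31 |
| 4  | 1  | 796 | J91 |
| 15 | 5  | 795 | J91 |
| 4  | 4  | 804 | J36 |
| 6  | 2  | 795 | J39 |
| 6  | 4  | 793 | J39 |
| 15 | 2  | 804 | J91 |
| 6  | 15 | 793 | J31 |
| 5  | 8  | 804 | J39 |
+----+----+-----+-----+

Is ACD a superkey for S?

Two distinct rows share (A=4, C=796, D=J91), so ACD does not determine every attribute — not a superkey.

No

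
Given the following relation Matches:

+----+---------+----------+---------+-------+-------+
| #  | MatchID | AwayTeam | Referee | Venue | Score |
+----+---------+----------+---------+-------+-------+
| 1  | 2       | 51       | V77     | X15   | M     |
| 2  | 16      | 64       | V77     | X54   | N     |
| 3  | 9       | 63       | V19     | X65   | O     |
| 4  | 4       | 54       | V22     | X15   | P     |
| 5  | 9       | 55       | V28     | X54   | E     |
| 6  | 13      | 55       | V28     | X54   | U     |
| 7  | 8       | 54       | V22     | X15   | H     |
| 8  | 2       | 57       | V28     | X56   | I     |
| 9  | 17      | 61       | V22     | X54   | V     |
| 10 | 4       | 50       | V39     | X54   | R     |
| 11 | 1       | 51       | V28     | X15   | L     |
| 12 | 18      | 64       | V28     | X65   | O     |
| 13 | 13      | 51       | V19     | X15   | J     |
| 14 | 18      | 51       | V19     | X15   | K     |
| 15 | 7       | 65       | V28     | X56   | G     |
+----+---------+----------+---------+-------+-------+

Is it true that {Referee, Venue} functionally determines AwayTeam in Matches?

(Referee=V77, Venue=X15): row 1 → AwayTeam = 51 ✓
(Referee=V77, Venue=X54): row 2 → AwayTeam = 64 ✓
(Referee=V19, Venue=X65): row 3 → AwayTeam = 63 ✓
(Referee=V22, Venue=X15): rows 4, 7 → AwayTeam = 54, 54 ✓
(Referee=V28, Venue=X54): rows 5, 6 → AwayTeam = 55, 55 ✓
(Referee=V28, Venue=X56): rows 8, 15 → AwayTeam takes values {57, 65} — violation
(Referee=V22, Venue=X54): row 9 → AwayTeam = 61 ✓
(Referee=V39, Venue=X54): row 10 → AwayTeam = 50 ✓
(Referee=V28, Venue=X15): row 11 → AwayTeam = 51 ✓
(Referee=V28, Venue=X65): row 12 → AwayTeam = 64 ✓
(Referee=V19, Venue=X15): rows 13, 14 → AwayTeam = 51, 51 ✓
Two rows agree on {Referee, Venue} but differ on AwayTeam, so {Referee, Venue} -> AwayTeam does not hold.

No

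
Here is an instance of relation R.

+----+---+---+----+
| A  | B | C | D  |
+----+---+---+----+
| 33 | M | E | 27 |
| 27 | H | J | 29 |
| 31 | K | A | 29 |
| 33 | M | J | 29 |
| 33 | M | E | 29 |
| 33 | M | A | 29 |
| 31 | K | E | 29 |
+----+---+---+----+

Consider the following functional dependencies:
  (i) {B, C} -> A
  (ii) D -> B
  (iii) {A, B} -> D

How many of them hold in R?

1

(i) {B, C} -> A: every LHS value maps to a single RHS value — holds.
(ii) D -> B: D=29: 6 rows → B takes values {H, K, M} — violation — fails.
(iii) {A, B} -> D: (A=33, B=M): 4 rows → D takes values {27, 29} — violation — fails.
1 of the 3 dependencies holds.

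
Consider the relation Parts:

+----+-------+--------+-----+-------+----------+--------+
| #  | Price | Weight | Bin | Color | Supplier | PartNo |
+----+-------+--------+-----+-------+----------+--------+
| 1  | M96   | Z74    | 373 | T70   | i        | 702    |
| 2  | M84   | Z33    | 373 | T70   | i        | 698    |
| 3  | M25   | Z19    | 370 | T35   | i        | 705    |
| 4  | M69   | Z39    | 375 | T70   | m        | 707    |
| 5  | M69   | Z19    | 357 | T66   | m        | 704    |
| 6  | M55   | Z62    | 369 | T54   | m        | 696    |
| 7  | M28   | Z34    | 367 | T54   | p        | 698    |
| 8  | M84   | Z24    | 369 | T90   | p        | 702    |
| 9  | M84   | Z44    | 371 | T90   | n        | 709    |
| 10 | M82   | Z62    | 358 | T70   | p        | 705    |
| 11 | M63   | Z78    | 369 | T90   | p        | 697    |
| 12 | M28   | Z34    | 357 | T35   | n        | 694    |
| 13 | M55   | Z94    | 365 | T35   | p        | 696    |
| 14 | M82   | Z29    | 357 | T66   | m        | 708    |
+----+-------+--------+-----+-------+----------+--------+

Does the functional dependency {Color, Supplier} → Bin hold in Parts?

(Color=T70, Supplier=i): rows 1, 2 → Bin = 373, 373 ✓
(Color=T35, Supplier=i): row 3 → Bin = 370 ✓
(Color=T70, Supplier=m): row 4 → Bin = 375 ✓
(Color=T66, Supplier=m): rows 5, 14 → Bin = 357, 357 ✓
(Color=T54, Supplier=m): row 6 → Bin = 369 ✓
(Color=T54, Supplier=p): row 7 → Bin = 367 ✓
(Color=T90, Supplier=p): rows 8, 11 → Bin = 369, 369 ✓
(Color=T90, Supplier=n): row 9 → Bin = 371 ✓
(Color=T70, Supplier=p): row 10 → Bin = 358 ✓
(Color=T35, Supplier=n): row 12 → Bin = 357 ✓
(Color=T35, Supplier=p): row 13 → Bin = 365 ✓
Every {Color, Supplier} value is associated with a single Bin value, so {Color, Supplier} → Bin holds.

Yes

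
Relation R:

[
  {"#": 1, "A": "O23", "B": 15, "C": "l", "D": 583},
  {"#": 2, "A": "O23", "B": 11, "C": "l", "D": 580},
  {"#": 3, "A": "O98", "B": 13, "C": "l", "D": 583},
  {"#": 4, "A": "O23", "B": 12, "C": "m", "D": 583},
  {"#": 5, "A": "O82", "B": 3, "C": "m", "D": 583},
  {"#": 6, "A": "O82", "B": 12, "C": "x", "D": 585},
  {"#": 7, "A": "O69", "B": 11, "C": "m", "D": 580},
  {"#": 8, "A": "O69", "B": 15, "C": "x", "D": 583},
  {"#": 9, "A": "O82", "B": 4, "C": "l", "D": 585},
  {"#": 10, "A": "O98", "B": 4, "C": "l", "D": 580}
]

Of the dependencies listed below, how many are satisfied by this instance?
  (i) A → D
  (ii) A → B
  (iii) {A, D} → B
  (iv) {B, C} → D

(i) A → D: A=O23: rows 1, 2, 4 → D takes values {583, 580} — violation; A=O98: rows 3, 10 → D takes values {583, 580} — violation; A=O82: rows 5, 6, 9 → D takes values {583, 585} — violation; A=O69: rows 7, 8 → D takes values {580, 583} — violation — fails.
(ii) A → B: A=O23: rows 1, 2, 4 → B takes values {15, 11, 12} — violation; A=O98: rows 3, 10 → B takes values {13, 4} — violation; A=O82: rows 5, 6, 9 → B takes values {3, 12, 4} — violation; A=O69: rows 7, 8 → B takes values {11, 15} — violation — fails.
(iii) {A, D} → B: (A=O23, D=583): rows 1, 4 → B takes values {15, 12} — violation; (A=O82, D=585): rows 6, 9 → B takes values {12, 4} — violation — fails.
(iv) {B, C} → D: (B=4, C=l): rows 9, 10 → D takes values {585, 580} — violation — fails.
None of the 4 dependencies hold.

0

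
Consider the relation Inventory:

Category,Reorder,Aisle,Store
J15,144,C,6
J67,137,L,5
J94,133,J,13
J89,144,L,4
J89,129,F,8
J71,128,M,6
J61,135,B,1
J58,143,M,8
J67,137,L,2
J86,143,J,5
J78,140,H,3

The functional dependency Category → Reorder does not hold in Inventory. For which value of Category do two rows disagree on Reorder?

Category=J15: 1 row → Reorder = 144 ✓
Category=J67: 2 rows → Reorder = 137, 137 ✓
Category=J94: 1 row → Reorder = 133 ✓
Category=J89: 2 rows → Reorder takes values {144, 129} — violation
Category=J71: 1 row → Reorder = 128 ✓
Category=J61: 1 row → Reorder = 135 ✓
Category=J58: 1 row → Reorder = 143 ✓
Category=J86: 1 row → Reorder = 143 ✓
Category=J78: 1 row → Reorder = 140 ✓
The only Category value with inconsistent Reorder is Category=J89.

J89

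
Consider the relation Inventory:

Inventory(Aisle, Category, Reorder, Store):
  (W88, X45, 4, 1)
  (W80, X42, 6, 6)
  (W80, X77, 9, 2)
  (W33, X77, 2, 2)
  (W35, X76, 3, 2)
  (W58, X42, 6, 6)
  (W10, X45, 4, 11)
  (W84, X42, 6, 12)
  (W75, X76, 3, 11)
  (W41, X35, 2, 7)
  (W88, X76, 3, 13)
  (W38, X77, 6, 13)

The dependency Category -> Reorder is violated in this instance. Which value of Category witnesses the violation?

X77

Category=X45: 2 rows → Reorder = 4, 4 ✓
Category=X42: 3 rows → Reorder = 6, 6, 6 ✓
Category=X77: 3 rows → Reorder takes values {9, 2, 6} — violation
Category=X76: 3 rows → Reorder = 3, 3, 3 ✓
Category=X35: 1 row → Reorder = 2 ✓
The only Category value with inconsistent Reorder is Category=X77.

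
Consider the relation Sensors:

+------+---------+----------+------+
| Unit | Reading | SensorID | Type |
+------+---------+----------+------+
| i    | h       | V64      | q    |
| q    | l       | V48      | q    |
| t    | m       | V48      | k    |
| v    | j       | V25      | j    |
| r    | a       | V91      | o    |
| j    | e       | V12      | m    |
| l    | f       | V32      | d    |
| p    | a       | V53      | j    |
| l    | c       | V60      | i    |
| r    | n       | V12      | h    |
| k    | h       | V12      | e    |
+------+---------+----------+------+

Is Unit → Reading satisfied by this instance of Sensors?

Unit=i: 1 row → Reading = h ✓
Unit=q: 1 row → Reading = l ✓
Unit=t: 1 row → Reading = m ✓
Unit=v: 1 row → Reading = j ✓
Unit=r: 2 rows → Reading takes values {a, n} — violation
Unit=j: 1 row → Reading = e ✓
Unit=l: 2 rows → Reading takes values {f, c} — violation
Unit=p: 1 row → Reading = a ✓
Unit=k: 1 row → Reading = h ✓
Two rows agree on Unit but differ on Reading, so Unit → Reading does not hold.

No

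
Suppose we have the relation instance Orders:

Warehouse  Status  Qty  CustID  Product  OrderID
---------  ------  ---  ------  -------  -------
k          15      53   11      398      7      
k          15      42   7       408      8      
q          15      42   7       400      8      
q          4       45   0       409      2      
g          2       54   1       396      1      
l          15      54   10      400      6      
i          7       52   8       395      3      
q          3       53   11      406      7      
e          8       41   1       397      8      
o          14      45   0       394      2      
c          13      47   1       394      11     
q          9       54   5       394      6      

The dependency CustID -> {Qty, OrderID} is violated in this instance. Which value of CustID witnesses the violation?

CustID=11: 2 rows → {Qty,OrderID} = (53, 7), (53, 7) ✓
CustID=7: 2 rows → {Qty,OrderID} = (42, 8), (42, 8) ✓
CustID=0: 2 rows → {Qty,OrderID} = (45, 2), (45, 2) ✓
CustID=1: 3 rows → {Qty,OrderID} takes values {(54, 1), (41, 8), (47, 11)} — violation
CustID=10: 1 row → {Qty,OrderID} = (54, 6) ✓
CustID=8: 1 row → {Qty,OrderID} = (52, 3) ✓
CustID=5: 1 row → {Qty,OrderID} = (54, 6) ✓
The only CustID value with inconsistent RHS is CustID=1.

1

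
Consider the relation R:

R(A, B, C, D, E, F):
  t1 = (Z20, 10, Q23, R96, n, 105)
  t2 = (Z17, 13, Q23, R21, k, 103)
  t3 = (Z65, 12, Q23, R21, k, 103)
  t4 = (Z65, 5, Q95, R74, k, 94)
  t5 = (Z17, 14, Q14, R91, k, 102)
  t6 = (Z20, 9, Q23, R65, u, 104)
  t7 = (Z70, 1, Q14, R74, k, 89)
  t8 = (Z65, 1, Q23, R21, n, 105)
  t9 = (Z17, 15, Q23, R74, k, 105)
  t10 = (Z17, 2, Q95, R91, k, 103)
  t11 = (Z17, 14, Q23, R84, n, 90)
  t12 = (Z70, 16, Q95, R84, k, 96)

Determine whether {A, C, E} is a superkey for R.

Rows 2 and 9 have the same {A, C, E} value (A=Z17, C=Q23, E=k) but are distinct tuples, so {A, C, E} does not determine every attribute — not a superkey.

No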